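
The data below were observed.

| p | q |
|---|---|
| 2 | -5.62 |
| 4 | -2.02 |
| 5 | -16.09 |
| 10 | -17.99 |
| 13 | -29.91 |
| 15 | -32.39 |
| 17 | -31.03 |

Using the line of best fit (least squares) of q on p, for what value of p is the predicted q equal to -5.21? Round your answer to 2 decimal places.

n = 7, Σx = 66, Σy = -135.05, Σxy = -1681.86, Σx² = 828
Sxx = Σx² − (Σx)²/n = 828 − 622.285714 = 205.714286
Sxy = Σxy − (Σx)(Σy)/n = -1681.86 − (-1273.328571) = -408.531429
b = Sxy/Sxx = -408.531429/205.714286 = -1.985917
a = ȳ − b·x̄ = -19.292857 − (-1.985917)·9.428571 = -0.5685
Set a + b·x = -5.21: x = (-5.21 − (-0.5685)) / (-1.985917) = 2.337208

2.34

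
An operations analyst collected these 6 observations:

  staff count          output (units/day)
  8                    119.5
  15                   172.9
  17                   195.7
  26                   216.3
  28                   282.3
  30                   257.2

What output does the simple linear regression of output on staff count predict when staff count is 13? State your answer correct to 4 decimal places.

158.0212

n = 6, Σx = 124, Σy = 1243.9, Σxy = 28120.6, Σx² = 2938
Sxx = Σx² − (Σx)²/n = 2938 − 2562.666667 = 375.333333
Sxy = Σxy − (Σx)(Σy)/n = 28120.6 − 25707.266667 = 2413.333333
b = Sxy/Sxx = 2413.333333/375.333333 = 6.429840
a = ȳ − b·x̄ = 207.316667 − 6.429840·20.666667 = 74.433304
ŷ(13) = a + b·13 = 74.433304 + 6.429840·13 = 158.021226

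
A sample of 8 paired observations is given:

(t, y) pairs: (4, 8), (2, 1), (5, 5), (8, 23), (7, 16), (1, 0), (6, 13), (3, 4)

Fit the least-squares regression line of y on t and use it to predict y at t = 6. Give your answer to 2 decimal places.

13.39

n = 8, Σx = 36, Σy = 70, Σxy = 445, Σx² = 204
Sxx = Σx² − (Σx)²/n = 204 − 162 = 42
Sxy = Σxy − (Σx)(Σy)/n = 445 − 315 = 130
b = Sxy/Sxx = 130/42 = 3.095238
a = ȳ − b·x̄ = 8.75 − 3.095238·4.5 = -5.178571
ŷ(6) = a + b·6 = -5.178571 + 3.095238·6 = 13.392857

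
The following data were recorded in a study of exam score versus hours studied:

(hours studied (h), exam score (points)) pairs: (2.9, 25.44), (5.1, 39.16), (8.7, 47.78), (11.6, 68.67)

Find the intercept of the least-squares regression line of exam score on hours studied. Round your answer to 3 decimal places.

12.660

n = 4, Σx = 28.3, Σy = 181.05, Σxy = 1485.75, Σx² = 244.67
Sxx = Σx² − (Σx)²/n = 244.67 − 200.2225 = 44.4475
Sxy = Σxy − (Σx)(Σy)/n = 1485.75 − 1280.92875 = 204.82125
b = Sxy/Sxx = 204.82125/44.4475 = 4.608161
a = ȳ − b·x̄ = 45.2625 − 4.608161·7.075 = 12.659759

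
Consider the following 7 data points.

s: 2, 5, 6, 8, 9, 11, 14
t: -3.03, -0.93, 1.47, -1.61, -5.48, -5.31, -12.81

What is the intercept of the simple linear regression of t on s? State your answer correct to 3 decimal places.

3.017

n = 7, Σx = 55, Σy = -27.7, Σxy = -301.84, Σx² = 527
Sxx = Σx² − (Σx)²/n = 527 − 432.142857 = 94.857143
Sxy = Σxy − (Σx)(Σy)/n = -301.84 − (-217.642857) = -84.197143
b = Sxy/Sxx = -84.197143/94.857143 = -0.887620
a = ȳ − b·x̄ = -3.957143 − (-0.887620)·7.857143 = 3.017018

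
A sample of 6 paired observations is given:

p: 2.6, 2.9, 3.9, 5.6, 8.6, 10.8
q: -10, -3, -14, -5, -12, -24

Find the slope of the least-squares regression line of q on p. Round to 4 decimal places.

n = 6, Σx = 34.4, Σy = -68, Σxy = -479.7, Σx² = 252.34
Sxx = Σx² − (Σx)²/n = 252.34 − 197.226667 = 55.113333
Sxy = Σxy − (Σx)(Σy)/n = -479.7 − (-389.866667) = -89.833333
b = Sxy/Sxx = -89.833333/55.113333 = -1.629975

-1.6300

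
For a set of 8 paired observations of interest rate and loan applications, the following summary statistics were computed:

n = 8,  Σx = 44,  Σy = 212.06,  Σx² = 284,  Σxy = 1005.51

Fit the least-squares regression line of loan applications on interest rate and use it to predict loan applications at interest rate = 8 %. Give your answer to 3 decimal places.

16.935

Sxx = Σx² − (Σx)²/n = 284 − 242 = 42
Sxy = Σxy − (Σx)(Σy)/n = 1005.51 − 1166.33 = -160.82
b = Sxy/Sxx = -160.82/42 = -3.829048
a = ȳ − b·x̄ = 26.5075 − (-3.829048)·5.5 = 47.567262
ŷ(8) = a + b·8 = 47.567262 + (-3.829048)·8 = 16.934881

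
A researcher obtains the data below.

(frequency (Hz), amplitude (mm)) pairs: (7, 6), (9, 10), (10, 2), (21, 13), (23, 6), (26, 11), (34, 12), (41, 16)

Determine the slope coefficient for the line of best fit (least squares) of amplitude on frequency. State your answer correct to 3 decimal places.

0.273

n = 8, Σx = 171, Σy = 76, Σxy = 1913, Σx² = 4713
Sxx = Σx² − (Σx)²/n = 4713 − 3655.125 = 1057.875
Sxy = Σxy − (Σx)(Σy)/n = 1913 − 1624.5 = 288.5
b = Sxy/Sxx = 288.5/1057.875 = 0.272717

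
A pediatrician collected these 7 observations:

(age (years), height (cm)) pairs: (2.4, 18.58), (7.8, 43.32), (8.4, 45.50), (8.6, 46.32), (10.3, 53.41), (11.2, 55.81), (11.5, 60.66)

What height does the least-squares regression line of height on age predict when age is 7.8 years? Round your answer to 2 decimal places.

n = 7, Σx = 60.2, Σy = 323.6, Σxy = 3035.825, Σx² = 574.9
Sxx = Σx² − (Σx)²/n = 574.9 − 517.72 = 57.18
Sxy = Σxy − (Σx)(Σy)/n = 3035.825 − 2782.96 = 252.865
b = Sxy/Sxx = 252.865/57.18 = 4.422263
a = ȳ − b·x̄ = 46.228571 − 4.422263·8.6 = 8.197109
ŷ(7.8) = a + b·7.8 = 8.197109 + 4.422263·7.8 = 42.690761

42.69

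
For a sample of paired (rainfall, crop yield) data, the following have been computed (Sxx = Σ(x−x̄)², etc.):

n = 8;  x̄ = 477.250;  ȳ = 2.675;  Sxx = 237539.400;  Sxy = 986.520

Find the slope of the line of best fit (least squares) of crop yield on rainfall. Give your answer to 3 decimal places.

b = Sxy/Sxx = 986.52/237539.4 = 0.004153

0.004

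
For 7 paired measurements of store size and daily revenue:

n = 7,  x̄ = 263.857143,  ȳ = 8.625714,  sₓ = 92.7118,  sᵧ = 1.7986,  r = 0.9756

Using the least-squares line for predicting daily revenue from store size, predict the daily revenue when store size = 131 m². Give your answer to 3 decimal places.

6.111

b = r · sᵧ/sₓ = 0.9756 · 1.7986/92.7118 = 0.018927
a = ȳ − b·x̄ = 8.625714 − 0.018927·263.857143 = 3.631810
ŷ(131) = a + b·131 = 3.631810 + 0.018927·131 = 6.111187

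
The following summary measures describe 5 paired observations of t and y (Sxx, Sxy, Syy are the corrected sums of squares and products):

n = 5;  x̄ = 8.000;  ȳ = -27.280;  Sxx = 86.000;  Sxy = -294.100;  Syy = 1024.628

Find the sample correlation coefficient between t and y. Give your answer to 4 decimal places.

-0.9907

r = Sxy/√(Sxx·Syy) = -294.1/√(88118.008) = -294.1/296.846775 = -0.990747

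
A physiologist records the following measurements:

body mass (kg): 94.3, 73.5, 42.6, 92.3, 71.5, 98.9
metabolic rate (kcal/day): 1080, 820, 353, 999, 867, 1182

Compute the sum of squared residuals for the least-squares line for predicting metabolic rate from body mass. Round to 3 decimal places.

13850.973

n = 6, Σx = 473.1, Σy = 5301, Σxy = 448249.8, Σx² = 39522.25, Σy² = 5110223
Sxx = Σx² − (Σx)²/n = 39522.25 − 37303.935 = 2218.315
Sxy = Σxy − (Σx)(Σy)/n = 448249.8 − 417983.85 = 30265.95
Syy = Σy² − (Σy)²/n = 5110223 − 4683433.5 = 426789.5
b = Sxy/Sxx = 30265.95/2218.315 = 13.643666
SSE = Syy − b·Sxy = 426789.5 − 13.643666·30265.95 = 13850.972603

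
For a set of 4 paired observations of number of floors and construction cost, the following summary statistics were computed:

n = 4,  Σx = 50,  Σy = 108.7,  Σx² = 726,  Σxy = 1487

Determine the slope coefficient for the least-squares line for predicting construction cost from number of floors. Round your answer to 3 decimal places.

Sxx = Σx² − (Σx)²/n = 726 − 625 = 101
Sxy = Σxy − (Σx)(Σy)/n = 1487 − 1358.75 = 128.25
b = Sxy/Sxx = 128.25/101 = 1.269802

1.270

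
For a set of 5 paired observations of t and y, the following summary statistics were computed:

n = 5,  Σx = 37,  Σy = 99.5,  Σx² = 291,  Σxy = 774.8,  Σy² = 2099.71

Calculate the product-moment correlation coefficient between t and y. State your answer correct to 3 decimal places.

0.849

Sxx = Σx² − (Σx)²/n = 291 − 273.8 = 17.2
Sxy = Σxy − (Σx)(Σy)/n = 774.8 − 736.3 = 38.5
Syy = Σy² − (Σy)²/n = 2099.71 − 1980.05 = 119.66
r = Sxy/√(Sxx·Syy) = 38.5/√(2058.152) = 38.5/45.366860 = 0.848637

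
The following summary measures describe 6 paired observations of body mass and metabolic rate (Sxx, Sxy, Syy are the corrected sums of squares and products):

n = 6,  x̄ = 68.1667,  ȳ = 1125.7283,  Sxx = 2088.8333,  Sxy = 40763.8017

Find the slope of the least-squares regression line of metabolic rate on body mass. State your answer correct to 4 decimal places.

b = Sxy/Sxx = 40763.8017/2088.8333 = 19.515105

19.5151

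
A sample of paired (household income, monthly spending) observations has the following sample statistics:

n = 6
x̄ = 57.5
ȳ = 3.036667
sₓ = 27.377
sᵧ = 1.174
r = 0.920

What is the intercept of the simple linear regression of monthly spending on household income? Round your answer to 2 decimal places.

0.77

b = r · sᵧ/sₓ = 0.92 · 1.174/27.377 = 0.039452
a = ȳ − b·x̄ = 3.036667 − 0.039452·57.5 = 0.768172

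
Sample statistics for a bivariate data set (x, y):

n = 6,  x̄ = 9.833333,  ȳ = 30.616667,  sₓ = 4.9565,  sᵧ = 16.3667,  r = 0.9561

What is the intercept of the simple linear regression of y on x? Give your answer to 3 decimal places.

-0.428

b = r · sᵧ/sₓ = 0.9561 · 16.3667/4.9565 = 3.157107
a = ȳ − b·x̄ = 30.616667 − 3.157107·9.833333 = -0.428219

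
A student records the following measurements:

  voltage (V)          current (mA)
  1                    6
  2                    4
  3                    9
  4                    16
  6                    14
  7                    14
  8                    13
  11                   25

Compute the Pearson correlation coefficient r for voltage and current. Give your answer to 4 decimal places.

n = 8, Σx = 42, Σy = 101, Σxy = 666, Σx² = 300, Σy² = 1575
Sxx = Σx² − (Σx)²/n = 300 − 220.5 = 79.5
Sxy = Σxy − (Σx)(Σy)/n = 666 − 530.25 = 135.75
Syy = Σy² − (Σy)²/n = 1575 − 1275.125 = 299.875
r = Sxy/√(Sxx·Syy) = 135.75/√(23840.0625) = 135.75/154.402275 = 0.879197

0.8792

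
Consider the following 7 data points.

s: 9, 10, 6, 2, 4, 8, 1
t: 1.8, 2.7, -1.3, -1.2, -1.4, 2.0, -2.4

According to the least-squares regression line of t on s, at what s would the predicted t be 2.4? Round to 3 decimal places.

n = 7, Σx = 40, Σy = 0.2, Σxy = 41, Σx² = 302
Sxx = Σx² − (Σx)²/n = 302 − 228.571429 = 73.428571
Sxy = Σxy − (Σx)(Σy)/n = 41 − 1.142857 = 39.857143
b = Sxy/Sxx = 39.857143/73.428571 = 0.542802
a = ȳ − b·x̄ = 0.028571 − 0.542802·5.714286 = -3.073152
Set a + b·x = 2.4: x = (2.4 − (-3.073152)) / 0.542802 = 10.083154

10.083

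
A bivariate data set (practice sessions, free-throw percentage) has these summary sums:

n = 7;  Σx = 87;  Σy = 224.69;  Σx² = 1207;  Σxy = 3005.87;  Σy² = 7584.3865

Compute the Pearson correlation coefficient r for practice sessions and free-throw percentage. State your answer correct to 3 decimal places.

Sxx = Σx² − (Σx)²/n = 1207 − 1081.285714 = 125.714286
Sxy = Σxy − (Σx)(Σy)/n = 3005.87 − 2792.575714 = 213.294286
Syy = Σy² − (Σy)²/n = 7584.3865 − 7212.228014 = 372.158486
r = Sxy/√(Sxx·Syy) = 213.294286/√(46785.638204) = 213.294286/216.299880 = 0.986105

0.986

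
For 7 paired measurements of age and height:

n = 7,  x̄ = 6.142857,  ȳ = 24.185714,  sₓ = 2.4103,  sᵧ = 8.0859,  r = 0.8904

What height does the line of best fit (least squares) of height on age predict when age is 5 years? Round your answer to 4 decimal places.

b = r · sᵧ/sₓ = 0.8904 · 8.0859/2.4103 = 2.987049
a = ȳ − b·x̄ = 24.185714 − 2.987049·6.142857 = 5.836696
ŷ(5) = a + b·5 = 5.836696 + 2.987049·5 = 20.771944

20.7719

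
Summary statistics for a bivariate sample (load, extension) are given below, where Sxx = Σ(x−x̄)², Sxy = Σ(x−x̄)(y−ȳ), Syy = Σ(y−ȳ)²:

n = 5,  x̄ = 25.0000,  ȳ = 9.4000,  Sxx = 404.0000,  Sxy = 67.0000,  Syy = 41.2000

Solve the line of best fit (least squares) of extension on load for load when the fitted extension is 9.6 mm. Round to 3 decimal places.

26.206

b = Sxy/Sxx = 67/404 = 0.165842
a = ȳ − b·x̄ = 9.4 − 0.165842·25 = 5.253960
Set a + b·x = 9.6: x = (9.6 − 5.253960) / 0.165842 = 26.205970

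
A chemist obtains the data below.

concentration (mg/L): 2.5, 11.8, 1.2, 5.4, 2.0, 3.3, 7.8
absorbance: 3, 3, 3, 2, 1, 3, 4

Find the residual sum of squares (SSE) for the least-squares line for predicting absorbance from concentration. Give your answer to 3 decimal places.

n = 7, Σx = 34, Σy = 19, Σxy = 100.4, Σx² = 251.82, Σy² = 57
Sxx = Σx² − (Σx)²/n = 251.82 − 165.142857 = 86.677143
Sxy = Σxy − (Σx)(Σy)/n = 100.4 − 92.285714 = 8.114286
Syy = Σy² − (Σy)²/n = 57 − 51.571429 = 5.428571
b = Sxy/Sxx = 8.114286/86.677143 = 0.093615
SSE = Syy − b·Sxy = 5.428571 − 0.093615·8.114286 = 4.668952

4.669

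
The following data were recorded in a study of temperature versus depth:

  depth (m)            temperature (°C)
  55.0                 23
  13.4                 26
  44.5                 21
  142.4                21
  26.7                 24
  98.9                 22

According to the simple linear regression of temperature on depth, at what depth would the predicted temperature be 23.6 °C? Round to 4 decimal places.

n = 6, Σx = 380.9, Σy = 137, Σxy = 8354.9, Σx² = 35956.67
Sxx = Σx² − (Σx)²/n = 35956.67 − 24180.801667 = 11775.868333
Sxy = Σxy − (Σx)(Σy)/n = 8354.9 − 8697.216667 = -342.316667
b = Sxy/Sxx = -342.316667/11775.868333 = -0.029069
a = ȳ − b·x̄ = 22.833333 − (-0.029069)·63.483333 = 24.678752
Set a + b·x = 23.6: x = (23.6 − 24.678752) / (-0.029069) = 37.109608

37.1096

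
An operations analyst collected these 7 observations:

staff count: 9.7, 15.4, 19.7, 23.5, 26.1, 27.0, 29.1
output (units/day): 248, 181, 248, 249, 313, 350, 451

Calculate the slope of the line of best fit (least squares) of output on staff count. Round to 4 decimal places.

9.6070

n = 7, Σx = 150.5, Σy = 2040, Σxy = 46673.5, Σx² = 3528.61
Sxx = Σx² − (Σx)²/n = 3528.61 − 3235.75 = 292.86
Sxy = Σxy − (Σx)(Σy)/n = 46673.5 − 43860 = 2813.5
b = Sxy/Sxx = 2813.5/292.86 = 9.606979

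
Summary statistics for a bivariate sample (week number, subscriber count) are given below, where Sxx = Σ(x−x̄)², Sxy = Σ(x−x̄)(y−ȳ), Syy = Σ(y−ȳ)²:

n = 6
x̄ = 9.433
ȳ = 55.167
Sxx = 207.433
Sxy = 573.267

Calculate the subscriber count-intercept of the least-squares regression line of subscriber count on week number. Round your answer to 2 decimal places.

29.10

b = Sxy/Sxx = 573.267/207.433 = 2.763625
a = ȳ − b·x̄ = 55.167 − 2.763625·9.433 = 29.097726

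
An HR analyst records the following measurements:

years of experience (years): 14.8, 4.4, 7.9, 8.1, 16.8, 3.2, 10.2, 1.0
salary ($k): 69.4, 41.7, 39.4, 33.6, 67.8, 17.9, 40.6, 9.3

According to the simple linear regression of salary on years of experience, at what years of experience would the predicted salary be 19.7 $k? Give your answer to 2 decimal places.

n = 8, Σx = 66.4, Σy = 319.7, Σxy = 3413.76, Σx² = 763.94
Sxx = Σx² − (Σx)²/n = 763.94 − 551.12 = 212.82
Sxy = Σxy − (Σx)(Σy)/n = 3413.76 − 2653.51 = 760.25
b = Sxy/Sxx = 760.25/212.82 = 3.572268
a = ȳ − b·x̄ = 39.9625 − 3.572268·8.3 = 10.312679
Set a + b·x = 19.7: x = (19.7 − 10.312679) / 3.572268 = 2.627833

2.63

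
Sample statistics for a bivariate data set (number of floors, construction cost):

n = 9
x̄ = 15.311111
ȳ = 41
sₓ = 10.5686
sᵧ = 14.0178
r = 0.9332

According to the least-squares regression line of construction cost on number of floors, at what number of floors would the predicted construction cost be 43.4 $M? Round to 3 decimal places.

17.250

b = r · sᵧ/sₓ = 0.9332 · 14.0178/10.5686 = 1.237762
a = ȳ − b·x̄ = 41 − 1.237762·15.311111 = 22.048489
Set a + b·x = 43.4: x = (43.4 − 22.048489) / 1.237762 = 17.250094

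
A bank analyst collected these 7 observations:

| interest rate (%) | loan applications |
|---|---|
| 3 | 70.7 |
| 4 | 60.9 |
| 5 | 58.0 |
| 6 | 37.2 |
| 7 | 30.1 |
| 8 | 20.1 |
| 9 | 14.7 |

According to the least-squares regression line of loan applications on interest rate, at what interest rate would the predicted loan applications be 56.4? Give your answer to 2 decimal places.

n = 7, Σx = 42, Σy = 291.7, Σxy = 1472.7, Σx² = 280
Sxx = Σx² − (Σx)²/n = 280 − 252 = 28
Sxy = Σxy − (Σx)(Σy)/n = 1472.7 − 1750.2 = -277.5
b = Sxy/Sxx = -277.5/28 = -9.910714
a = ȳ − b·x̄ = 41.671429 − (-9.910714)·6 = 101.135714
Set a + b·x = 56.4: x = (56.4 − 101.135714) / (-9.910714) = 4.513874

4.51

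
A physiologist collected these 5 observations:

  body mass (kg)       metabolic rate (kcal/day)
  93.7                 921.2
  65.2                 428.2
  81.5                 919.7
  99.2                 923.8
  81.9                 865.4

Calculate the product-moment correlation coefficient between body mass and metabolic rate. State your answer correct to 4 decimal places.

n = 5, Σx = 421.5, Σy = 4058.3, Σxy = 351707.85, Σx² = 36221.23, Σy² = 3480136.37
Sxx = Σx² − (Σx)²/n = 36221.23 − 35532.45 = 688.78
Sxy = Σxy − (Σx)(Σy)/n = 351707.85 − 342114.69 = 9593.16
Syy = Σy² − (Σy)²/n = 3480136.37 − 3293959.778 = 186176.592
r = Sxy/√(Sxx·Syy) = 9593.16/√(128234713.03776) = 9593.16/11324.076697 = 0.847147

0.8471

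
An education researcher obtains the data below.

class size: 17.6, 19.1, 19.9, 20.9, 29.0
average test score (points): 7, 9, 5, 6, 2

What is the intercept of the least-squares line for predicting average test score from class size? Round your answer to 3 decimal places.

16.378

n = 5, Σx = 106.5, Σy = 29, Σxy = 578, Σx² = 2348.39
Sxx = Σx² − (Σx)²/n = 2348.39 − 2268.45 = 79.94
Sxy = Σxy − (Σx)(Σy)/n = 578 − 617.7 = -39.7
b = Sxy/Sxx = -39.7/79.94 = -0.496622
a = ȳ − b·x̄ = 5.8 − (-0.496622)·21.3 = 16.378059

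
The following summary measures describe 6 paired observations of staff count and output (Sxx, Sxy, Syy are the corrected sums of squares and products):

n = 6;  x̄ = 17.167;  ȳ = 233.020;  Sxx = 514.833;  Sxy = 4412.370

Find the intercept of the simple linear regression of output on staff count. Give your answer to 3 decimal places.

85.890

b = Sxy/Sxx = 4412.37/514.833 = 8.570488
a = ȳ − b·x̄ = 233.02 − 8.570488·17.167 = 85.890434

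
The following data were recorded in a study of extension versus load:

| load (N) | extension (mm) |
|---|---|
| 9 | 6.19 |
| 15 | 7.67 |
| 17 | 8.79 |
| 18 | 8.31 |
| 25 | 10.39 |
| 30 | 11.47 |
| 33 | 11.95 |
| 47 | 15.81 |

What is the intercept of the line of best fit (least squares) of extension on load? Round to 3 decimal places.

n = 8, Σx = 194, Σy = 80.58, Σxy = 2211.04, Σx² = 5742
Sxx = Σx² − (Σx)²/n = 5742 − 4704.5 = 1037.5
Sxy = Σxy − (Σx)(Σy)/n = 2211.04 − 1954.065 = 256.975
b = Sxy/Sxx = 256.975/1037.5 = 0.247687
a = ȳ − b·x̄ = 10.0725 − 0.247687·24.25 = 4.066096

4.066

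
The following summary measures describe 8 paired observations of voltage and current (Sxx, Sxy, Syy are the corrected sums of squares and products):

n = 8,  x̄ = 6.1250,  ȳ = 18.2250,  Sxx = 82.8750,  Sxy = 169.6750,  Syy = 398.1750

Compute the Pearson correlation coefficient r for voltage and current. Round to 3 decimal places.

r = Sxy/√(Sxx·Syy) = 169.675/√(32998.753125) = 169.675/181.655589 = 0.934048

0.934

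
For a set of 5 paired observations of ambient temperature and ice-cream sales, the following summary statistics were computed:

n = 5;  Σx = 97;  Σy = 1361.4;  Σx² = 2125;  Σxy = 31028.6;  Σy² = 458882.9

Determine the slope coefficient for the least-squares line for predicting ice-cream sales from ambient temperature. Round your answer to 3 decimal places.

18.986

Sxx = Σx² − (Σx)²/n = 2125 − 1881.8 = 243.2
Sxy = Σxy − (Σx)(Σy)/n = 31028.6 − 26411.16 = 4617.44
b = Sxy/Sxx = 4617.44/243.2 = 18.986184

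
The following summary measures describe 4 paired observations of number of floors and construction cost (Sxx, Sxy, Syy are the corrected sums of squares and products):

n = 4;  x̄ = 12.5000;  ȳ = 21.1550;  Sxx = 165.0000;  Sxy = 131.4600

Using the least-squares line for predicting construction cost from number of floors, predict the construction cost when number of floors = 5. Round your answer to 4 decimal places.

15.1795

b = Sxy/Sxx = 131.46/165 = 0.796727
a = ȳ − b·x̄ = 21.155 − 0.796727·12.5 = 11.195909
ŷ(5) = a + b·5 = 11.195909 + 0.796727·5 = 15.179545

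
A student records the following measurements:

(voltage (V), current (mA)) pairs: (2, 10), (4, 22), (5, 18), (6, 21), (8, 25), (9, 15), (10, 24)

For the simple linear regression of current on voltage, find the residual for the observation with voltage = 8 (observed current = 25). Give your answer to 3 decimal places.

3.965

n = 7, Σx = 44, Σy = 135, Σxy = 899, Σx² = 326
Sxx = Σx² − (Σx)²/n = 326 − 276.571429 = 49.428571
Sxy = Σxy − (Σx)(Σy)/n = 899 − 848.571429 = 50.428571
b = Sxy/Sxx = 50.428571/49.428571 = 1.020231
a = ȳ − b·x̄ = 19.285714 − 1.020231·6.285714 = 12.872832
ŷ(8) = 12.872832 + 1.020231·8 = 21.034682
residual = y − ŷ = 25 − 21.034682 = 3.965318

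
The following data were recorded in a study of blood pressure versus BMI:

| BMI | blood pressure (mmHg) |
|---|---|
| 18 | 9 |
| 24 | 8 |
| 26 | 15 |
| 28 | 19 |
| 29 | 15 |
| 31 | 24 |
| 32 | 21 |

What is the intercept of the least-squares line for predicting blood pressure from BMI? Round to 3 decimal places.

-12.766

n = 7, Σx = 188, Σy = 111, Σxy = 3127, Σx² = 5186
Sxx = Σx² − (Σx)²/n = 5186 − 5049.142857 = 136.857143
Sxy = Σxy − (Σx)(Σy)/n = 3127 − 2981.142857 = 145.857143
b = Sxy/Sxx = 145.857143/136.857143 = 1.065762
a = ȳ − b·x̄ = 15.857143 − 1.065762·26.857143 = -12.766180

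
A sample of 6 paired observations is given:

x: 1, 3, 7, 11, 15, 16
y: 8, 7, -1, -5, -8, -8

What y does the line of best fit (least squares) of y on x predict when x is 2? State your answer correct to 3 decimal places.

n = 6, Σx = 53, Σy = -7, Σxy = -281, Σx² = 661
Sxx = Σx² − (Σx)²/n = 661 − 468.166667 = 192.833333
Sxy = Σxy − (Σx)(Σy)/n = -281 − (-61.833333) = -219.166667
b = Sxy/Sxx = -219.166667/192.833333 = -1.136560
a = ȳ − b·x̄ = -1.166667 − (-1.136560)·8.833333 = 8.872947
ŷ(2) = a + b·2 = 8.872947 + (-1.136560)·2 = 6.599827

6.600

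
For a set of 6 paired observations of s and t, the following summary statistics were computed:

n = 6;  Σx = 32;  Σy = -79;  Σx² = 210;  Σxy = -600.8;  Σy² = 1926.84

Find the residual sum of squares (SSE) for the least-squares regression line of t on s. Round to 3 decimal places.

67.819

Sxx = Σx² − (Σx)²/n = 210 − 170.666667 = 39.333333
Sxy = Σxy − (Σx)(Σy)/n = -600.8 − (-421.333333) = -179.466667
Syy = Σy² − (Σy)²/n = 1926.84 − 1040.166667 = 886.673333
b = Sxy/Sxx = -179.466667/39.333333 = -4.562712
SSE = Syy − b·Sxy = 886.673333 − (-4.562712)·(-179.466667) = 67.818644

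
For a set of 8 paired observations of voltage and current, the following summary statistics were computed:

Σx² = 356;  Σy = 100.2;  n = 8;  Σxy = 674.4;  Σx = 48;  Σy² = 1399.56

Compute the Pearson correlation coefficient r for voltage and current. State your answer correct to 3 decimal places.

Sxx = Σx² − (Σx)²/n = 356 − 288 = 68
Sxy = Σxy − (Σx)(Σy)/n = 674.4 − 601.2 = 73.2
Syy = Σy² − (Σy)²/n = 1399.56 − 1255.005 = 144.555
r = Sxy/√(Sxx·Syy) = 73.2/√(9829.74) = 73.2/99.145045 = 0.738312

0.738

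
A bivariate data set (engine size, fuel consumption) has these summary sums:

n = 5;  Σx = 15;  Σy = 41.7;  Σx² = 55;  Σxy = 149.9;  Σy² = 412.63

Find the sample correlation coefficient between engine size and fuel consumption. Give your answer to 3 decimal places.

0.974

Sxx = Σx² − (Σx)²/n = 55 − 45 = 10
Sxy = Σxy − (Σx)(Σy)/n = 149.9 − 125.1 = 24.8
Syy = Σy² − (Σy)²/n = 412.63 − 347.778 = 64.852
r = Sxy/√(Sxx·Syy) = 24.8/√(648.52) = 24.8/25.466056 = 0.973845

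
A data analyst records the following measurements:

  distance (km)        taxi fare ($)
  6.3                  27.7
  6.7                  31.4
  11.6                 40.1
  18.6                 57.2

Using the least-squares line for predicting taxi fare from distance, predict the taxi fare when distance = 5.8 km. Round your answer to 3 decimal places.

27.691

n = 4, Σx = 43.2, Σy = 156.4, Σxy = 1913.97, Σx² = 565.1
Sxx = Σx² − (Σx)²/n = 565.1 − 466.56 = 98.54
Sxy = Σxy − (Σx)(Σy)/n = 1913.97 − 1689.12 = 224.85
b = Sxy/Sxx = 224.85/98.54 = 2.281814
a = ȳ − b·x̄ = 39.1 − 2.281814·10.8 = 14.456403
ŷ(5.8) = a + b·5.8 = 14.456403 + 2.281814·5.8 = 27.690928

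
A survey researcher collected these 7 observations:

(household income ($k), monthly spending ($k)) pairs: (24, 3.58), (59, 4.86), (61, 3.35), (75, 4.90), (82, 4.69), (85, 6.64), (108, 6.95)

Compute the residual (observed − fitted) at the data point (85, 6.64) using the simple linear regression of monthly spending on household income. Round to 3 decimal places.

n = 7, Σx = 494, Σy = 34.97, Σxy = 2644.09, Σx² = 39016
Sxx = Σx² − (Σx)²/n = 39016 − 34862.285714 = 4153.714286
Sxy = Σxy − (Σx)(Σy)/n = 2644.09 − 2467.882857 = 176.207143
b = Sxy/Sxx = 176.207143/4153.714286 = 0.042422
a = ȳ − b·x̄ = 4.995714 − 0.042422·70.571429 = 2.001962
ŷ(85) = 2.001962 + 0.042422·85 = 5.607797
residual = y − ŷ = 6.64 − 5.607797 = 1.032203

1.032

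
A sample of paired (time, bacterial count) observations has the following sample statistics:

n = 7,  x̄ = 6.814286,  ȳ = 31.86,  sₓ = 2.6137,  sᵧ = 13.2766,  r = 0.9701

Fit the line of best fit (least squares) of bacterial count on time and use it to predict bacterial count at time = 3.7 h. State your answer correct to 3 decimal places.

b = r · sᵧ/sₓ = 0.9701 · 13.2766/2.6137 = 4.927738
a = ȳ − b·x̄ = 31.86 − 4.927738·6.814286 = -1.719018
ŷ(3.7) = a + b·3.7 = -1.719018 + 4.927738·3.7 = 16.513614

16.514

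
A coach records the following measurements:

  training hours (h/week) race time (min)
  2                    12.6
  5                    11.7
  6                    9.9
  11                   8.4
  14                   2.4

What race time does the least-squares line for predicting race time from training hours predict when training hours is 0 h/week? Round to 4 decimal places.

n = 5, Σx = 38, Σy = 45, Σxy = 269.1, Σx² = 382
Sxx = Σx² − (Σx)²/n = 382 − 288.8 = 93.2
Sxy = Σxy − (Σx)(Σy)/n = 269.1 − 342 = -72.9
b = Sxy/Sxx = -72.9/93.2 = -0.782189
a = ȳ − b·x̄ = 9 − (-0.782189)·7.6 = 14.944635
ŷ(0) = a + b·0 = 14.944635 + (-0.782189)·0 = 14.944635

14.9446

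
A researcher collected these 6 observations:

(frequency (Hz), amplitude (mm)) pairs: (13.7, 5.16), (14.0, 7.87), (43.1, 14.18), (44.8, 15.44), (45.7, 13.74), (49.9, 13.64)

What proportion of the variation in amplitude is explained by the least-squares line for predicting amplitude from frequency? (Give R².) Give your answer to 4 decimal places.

n = 6, Σx = 211.2, Σy = 70.03, Σxy = 2792.296, Σx² = 8826.84, Σy² = 902.8657
Sxx = Σx² − (Σx)²/n = 8826.84 − 7434.24 = 1392.6
Sxy = Σxy − (Σx)(Σy)/n = 2792.296 − 2465.056 = 327.24
Syy = Σy² − (Σy)²/n = 902.8657 − 817.366817 = 85.498883
R² = Sxy²/(Sxx·Syy) = (327.24)²/(1392.6·85.498883) = 0.899386

0.8994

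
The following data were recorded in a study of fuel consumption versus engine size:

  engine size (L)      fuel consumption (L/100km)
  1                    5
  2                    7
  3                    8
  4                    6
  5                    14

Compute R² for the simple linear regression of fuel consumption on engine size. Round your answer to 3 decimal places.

n = 5, Σx = 15, Σy = 40, Σxy = 137, Σx² = 55, Σy² = 370
Sxx = Σx² − (Σx)²/n = 55 − 45 = 10
Sxy = Σxy − (Σx)(Σy)/n = 137 − 120 = 17
Syy = Σy² − (Σy)²/n = 370 − 320 = 50
R² = Sxy²/(Sxx·Syy) = (17)²/(10·50) = 0.578

0.578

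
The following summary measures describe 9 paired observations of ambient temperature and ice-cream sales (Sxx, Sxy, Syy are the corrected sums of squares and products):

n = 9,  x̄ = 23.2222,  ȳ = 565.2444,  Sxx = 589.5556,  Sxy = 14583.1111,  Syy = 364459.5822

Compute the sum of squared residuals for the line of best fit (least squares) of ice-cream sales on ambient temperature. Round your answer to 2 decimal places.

b = Sxy/Sxx = 14583.1111/589.5556 = 24.735769
SSE = Syy − b·Sxy = 364459.5822 − 24.735769·14583.1111 = 3735.115576

3735.12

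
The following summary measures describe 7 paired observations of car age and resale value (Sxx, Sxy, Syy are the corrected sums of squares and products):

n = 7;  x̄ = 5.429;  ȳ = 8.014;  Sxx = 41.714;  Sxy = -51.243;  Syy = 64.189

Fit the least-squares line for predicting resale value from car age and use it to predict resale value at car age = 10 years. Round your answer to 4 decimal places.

b = Sxy/Sxx = -51.243/41.714 = -1.228436
a = ȳ − b·x̄ = 8.014 − (-1.228436)·5.429 = 14.683182
ŷ(10) = a + b·10 = 14.683182 + (-1.228436)·10 = 2.398817

2.3988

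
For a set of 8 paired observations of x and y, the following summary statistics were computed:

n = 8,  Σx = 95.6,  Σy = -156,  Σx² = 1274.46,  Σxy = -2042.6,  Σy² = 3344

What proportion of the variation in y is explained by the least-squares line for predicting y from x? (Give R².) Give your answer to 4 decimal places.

0.7981

Sxx = Σx² − (Σx)²/n = 1274.46 − 1142.42 = 132.04
Sxy = Σxy − (Σx)(Σy)/n = -2042.6 − (-1864.2) = -178.4
Syy = Σy² − (Σy)²/n = 3344 − 3042 = 302
R² = Sxy²/(Sxx·Syy) = (-178.4)²/(132.04·302) = 0.798137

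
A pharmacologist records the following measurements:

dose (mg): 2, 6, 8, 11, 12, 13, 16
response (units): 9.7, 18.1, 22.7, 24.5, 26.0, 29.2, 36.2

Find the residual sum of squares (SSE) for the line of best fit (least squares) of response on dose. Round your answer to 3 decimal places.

12.329

n = 7, Σx = 68, Σy = 166.4, Σxy = 1849.9, Σx² = 794, Σy² = 4376.32
Sxx = Σx² − (Σx)²/n = 794 − 660.571429 = 133.428571
Sxy = Σxy − (Σx)(Σy)/n = 1849.9 − 1616.457143 = 233.442857
Syy = Σy² − (Σy)²/n = 4376.32 − 3955.565714 = 420.754286
b = Sxy/Sxx = 233.442857/133.428571 = 1.749572
SSE = Syy − b·Sxy = 420.754286 − 1.749572·233.442857 = 12.329261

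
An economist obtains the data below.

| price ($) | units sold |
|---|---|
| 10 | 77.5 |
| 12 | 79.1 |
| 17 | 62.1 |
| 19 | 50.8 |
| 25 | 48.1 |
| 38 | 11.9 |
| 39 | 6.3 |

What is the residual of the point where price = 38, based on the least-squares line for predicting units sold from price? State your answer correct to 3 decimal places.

1.104

n = 7, Σx = 160, Σy = 335.8, Σxy = 5645.5, Σx² = 4484
Sxx = Σx² − (Σx)²/n = 4484 − 3657.142857 = 826.857143
Sxy = Σxy − (Σx)(Σy)/n = 5645.5 − 7675.428571 = -2029.928571
b = Sxy/Sxx = -2029.928571/826.857143 = -2.454993
a = ȳ − b·x̄ = 47.971429 − (-2.454993)·22.857143 = 104.085556
ŷ(38) = 104.085556 + (-2.454993)·38 = 10.795819
residual = y − ŷ = 11.9 − 10.795819 = 1.104181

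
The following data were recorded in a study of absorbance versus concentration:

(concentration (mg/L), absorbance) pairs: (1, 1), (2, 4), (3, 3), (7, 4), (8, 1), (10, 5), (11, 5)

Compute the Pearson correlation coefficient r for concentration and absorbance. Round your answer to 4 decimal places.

n = 7, Σx = 42, Σy = 23, Σxy = 159, Σx² = 348, Σy² = 93
Sxx = Σx² − (Σx)²/n = 348 − 252 = 96
Sxy = Σxy − (Σx)(Σy)/n = 159 − 138 = 21
Syy = Σy² − (Σy)²/n = 93 − 75.571429 = 17.428571
r = Sxy/√(Sxx·Syy) = 21/√(1673.142857) = 21/40.904069 = 0.513396

0.5134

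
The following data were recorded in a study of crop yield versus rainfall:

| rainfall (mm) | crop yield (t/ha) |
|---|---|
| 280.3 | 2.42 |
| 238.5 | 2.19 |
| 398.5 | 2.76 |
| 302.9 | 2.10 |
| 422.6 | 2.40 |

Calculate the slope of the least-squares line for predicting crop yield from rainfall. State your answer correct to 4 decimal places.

0.0020

n = 5, Σx = 1642.8, Σy = 11.87, Σxy = 3950.831, Σx² = 564591.76
Sxx = Σx² − (Σx)²/n = 564591.76 − 539758.368 = 24833.392
Sxy = Σxy − (Σx)(Σy)/n = 3950.831 − 3900.0072 = 50.8238
b = Sxy/Sxx = 50.8238/24833.392 = 0.002047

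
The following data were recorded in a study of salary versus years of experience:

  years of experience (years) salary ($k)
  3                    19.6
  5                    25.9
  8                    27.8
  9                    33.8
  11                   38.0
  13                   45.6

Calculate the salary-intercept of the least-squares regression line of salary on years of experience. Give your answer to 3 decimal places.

n = 6, Σx = 49, Σy = 190.7, Σxy = 1725.7, Σx² = 469
Sxx = Σx² − (Σx)²/n = 469 − 400.166667 = 68.833333
Sxy = Σxy − (Σx)(Σy)/n = 1725.7 − 1557.383333 = 168.316667
b = Sxy/Sxx = 168.316667/68.833333 = 2.445278
a = ȳ − b·x̄ = 31.783333 − 2.445278·8.166667 = 11.813559

11.814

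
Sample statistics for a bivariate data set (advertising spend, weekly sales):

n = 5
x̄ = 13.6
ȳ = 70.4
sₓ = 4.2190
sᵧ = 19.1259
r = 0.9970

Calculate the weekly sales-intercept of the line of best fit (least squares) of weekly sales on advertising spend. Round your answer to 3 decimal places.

8.932

b = r · sᵧ/sₓ = 0.997 · 19.1259/4.219 = 4.519678
a = ȳ − b·x̄ = 70.4 − 4.519678·13.6 = 8.932377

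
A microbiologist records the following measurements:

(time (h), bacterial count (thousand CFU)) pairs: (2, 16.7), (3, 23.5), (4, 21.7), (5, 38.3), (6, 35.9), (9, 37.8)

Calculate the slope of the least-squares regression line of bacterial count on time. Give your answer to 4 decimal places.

n = 6, Σx = 29, Σy = 173.9, Σxy = 937.8, Σx² = 171
Sxx = Σx² − (Σx)²/n = 171 − 140.166667 = 30.833333
Sxy = Σxy − (Σx)(Σy)/n = 937.8 − 840.516667 = 97.283333
b = Sxy/Sxx = 97.283333/30.833333 = 3.155135

3.1551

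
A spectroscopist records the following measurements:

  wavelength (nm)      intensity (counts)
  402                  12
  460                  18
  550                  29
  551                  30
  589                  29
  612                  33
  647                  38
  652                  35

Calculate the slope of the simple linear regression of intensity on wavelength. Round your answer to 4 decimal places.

0.0970

n = 8, Σx = 4463, Σy = 224, Σxy = 130267, Σx² = 2544483
Sxx = Σx² − (Σx)²/n = 2544483 − 2489796.125 = 54686.875
Sxy = Σxy − (Σx)(Σy)/n = 130267 − 124964 = 5303
b = Sxy/Sxx = 5303/54686.875 = 0.096970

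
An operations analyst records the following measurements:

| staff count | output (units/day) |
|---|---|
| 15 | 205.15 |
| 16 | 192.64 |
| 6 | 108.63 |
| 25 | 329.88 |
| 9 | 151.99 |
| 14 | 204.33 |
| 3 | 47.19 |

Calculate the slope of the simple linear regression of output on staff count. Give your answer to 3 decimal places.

11.943

n = 7, Σx = 88, Σy = 1239.81, Σxy = 19428.37, Σx² = 1428
Sxx = Σx² − (Σx)²/n = 1428 − 1106.285714 = 321.714286
Sxy = Σxy − (Σx)(Σy)/n = 19428.37 − 15586.182857 = 3842.187143
b = Sxy/Sxx = 3842.187143/321.714286 = 11.942855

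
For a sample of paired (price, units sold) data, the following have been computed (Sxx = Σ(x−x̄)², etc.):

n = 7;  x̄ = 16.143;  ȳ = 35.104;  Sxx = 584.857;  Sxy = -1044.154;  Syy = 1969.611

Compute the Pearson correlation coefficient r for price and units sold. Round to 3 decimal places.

r = Sxy/√(Sxx·Syy) = -1044.154/√(1151940.780627) = -1044.154/1073.285042 = -0.972858

-0.973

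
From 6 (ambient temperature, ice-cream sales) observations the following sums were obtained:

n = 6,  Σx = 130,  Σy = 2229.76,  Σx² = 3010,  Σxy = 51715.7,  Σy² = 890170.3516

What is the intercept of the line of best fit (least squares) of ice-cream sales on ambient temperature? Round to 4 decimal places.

-9.8822

Sxx = Σx² − (Σx)²/n = 3010 − 2816.666667 = 193.333333
Sxy = Σxy − (Σx)(Σy)/n = 51715.7 − 48311.466667 = 3404.233333
b = Sxy/Sxx = 3404.233333/193.333333 = 17.608103
a = ȳ − b·x̄ = 371.626667 − 17.608103·21.666667 = -9.882241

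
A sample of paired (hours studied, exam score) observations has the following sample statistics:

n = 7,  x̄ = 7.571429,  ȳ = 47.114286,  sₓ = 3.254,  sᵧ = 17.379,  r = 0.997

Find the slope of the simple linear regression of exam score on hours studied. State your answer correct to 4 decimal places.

b = r · sᵧ/sₓ = 0.997 · 17.379/3.254 = 5.324789

5.3248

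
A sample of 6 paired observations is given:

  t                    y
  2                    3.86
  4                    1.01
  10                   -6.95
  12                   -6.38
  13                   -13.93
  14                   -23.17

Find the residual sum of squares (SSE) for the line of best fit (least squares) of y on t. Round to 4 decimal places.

94.5835

n = 6, Σx = 55, Σy = -45.56, Σxy = -639.77, Σx² = 629, Σy² = 835.8204
Sxx = Σx² − (Σx)²/n = 629 − 504.166667 = 124.833333
Sxy = Σxy − (Σx)(Σy)/n = -639.77 − (-417.633333) = -222.136667
Syy = Σy² − (Σy)²/n = 835.8204 − 345.952267 = 489.868133
b = Sxy/Sxx = -222.136667/124.833333 = -1.779466
SSE = Syy − b·Sxy = 489.868133 − (-1.779466)·(-222.136667) = 94.583498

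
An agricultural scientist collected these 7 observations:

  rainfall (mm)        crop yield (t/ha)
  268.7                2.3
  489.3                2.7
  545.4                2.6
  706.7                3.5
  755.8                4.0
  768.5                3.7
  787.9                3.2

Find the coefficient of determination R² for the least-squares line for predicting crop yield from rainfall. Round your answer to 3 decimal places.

0.761

n = 7, Σx = 4322.3, Σy = 22, Σxy = 14218.54, Σx² = 2891112.53, Σy² = 71.52
Sxx = Σx² − (Σx)²/n = 2891112.53 − 2668896.755714 = 222215.774286
Sxy = Σxy − (Σx)(Σy)/n = 14218.54 − 13584.371429 = 634.168571
Syy = Σy² − (Σy)²/n = 71.52 − 69.142857 = 2.377143
R² = Sxy²/(Sxx·Syy) = (634.168571)²/(222215.774286·2.377143) = 0.761341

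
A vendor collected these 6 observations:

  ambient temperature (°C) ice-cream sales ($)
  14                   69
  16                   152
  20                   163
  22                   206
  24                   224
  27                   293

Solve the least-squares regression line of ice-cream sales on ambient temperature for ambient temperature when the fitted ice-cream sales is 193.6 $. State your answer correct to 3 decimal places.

n = 6, Σx = 123, Σy = 1107, Σxy = 24477, Σx² = 2641
Sxx = Σx² − (Σx)²/n = 2641 − 2521.5 = 119.5
Sxy = Σxy − (Σx)(Σy)/n = 24477 − 22693.5 = 1783.5
b = Sxy/Sxx = 1783.5/119.5 = 14.924686
a = ȳ − b·x̄ = 184.5 − 14.924686·20.5 = -121.456067
Set a + b·x = 193.6: x = (193.6 − (-121.456067)) / 14.924686 = 21.109728

21.110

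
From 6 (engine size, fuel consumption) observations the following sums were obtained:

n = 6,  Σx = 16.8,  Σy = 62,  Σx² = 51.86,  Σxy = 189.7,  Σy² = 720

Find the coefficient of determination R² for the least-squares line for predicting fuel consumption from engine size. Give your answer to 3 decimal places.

Sxx = Σx² − (Σx)²/n = 51.86 − 47.04 = 4.82
Sxy = Σxy − (Σx)(Σy)/n = 189.7 − 173.6 = 16.1
Syy = Σy² − (Σy)²/n = 720 − 640.666667 = 79.333333
R² = Sxy²/(Sxx·Syy) = (16.1)²/(4.82·79.333333) = 0.677874

0.678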